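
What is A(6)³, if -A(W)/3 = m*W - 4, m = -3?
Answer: 287496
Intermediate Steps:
A(W) = 12 + 9*W (A(W) = -3*(-3*W - 4) = -3*(-4 - 3*W) = 12 + 9*W)
A(6)³ = (12 + 9*6)³ = (12 + 54)³ = 66³ = 287496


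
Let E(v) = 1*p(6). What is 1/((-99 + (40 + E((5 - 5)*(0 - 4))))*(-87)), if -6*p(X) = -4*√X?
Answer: 59/302615 + 2*√6/907845 ≈ 0.00020036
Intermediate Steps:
p(X) = 2*√X/3 (p(X) = -(-2)*√X/3 = 2*√X/3)
E(v) = 2*√6/3 (E(v) = 1*(2*√6/3) = 2*√6/3)
1/((-99 + (40 + E((5 - 5)*(0 - 4))))*(-87)) = 1/((-99 + (40 + 2*√6/3))*(-87)) = 1/((-59 + 2*√6/3)*(-87)) = 1/(5133 - 58*√6)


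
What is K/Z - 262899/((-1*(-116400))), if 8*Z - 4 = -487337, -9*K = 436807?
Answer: -35539026043/24310954800 ≈ -1.4619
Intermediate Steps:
K = -436807/9 (K = -⅑*436807 = -436807/9 ≈ -48534.)
Z = -487333/8 (Z = ½ + (⅛)*(-487337) = ½ - 487337/8 = -487333/8 ≈ -60917.)
K/Z - 262899/((-1*(-116400))) = -436807/(9*(-487333/8)) - 262899/((-1*(-116400))) = -436807/9*(-8/487333) - 262899/116400 = 499208/626571 - 262899*1/116400 = 499208/626571 - 87633/38800 = -35539026043/24310954800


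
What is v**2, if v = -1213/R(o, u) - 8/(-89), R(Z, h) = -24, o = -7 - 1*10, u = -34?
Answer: 11696206201/4562496 ≈ 2563.6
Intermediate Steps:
o = -17 (o = -7 - 10 = -17)
v = 108149/2136 (v = -1213/(-24) - 8/(-89) = -1213*(-1/24) - 8*(-1/89) = 1213/24 + 8/89 = 108149/2136 ≈ 50.632)
v**2 = (108149/2136)**2 = 11696206201/4562496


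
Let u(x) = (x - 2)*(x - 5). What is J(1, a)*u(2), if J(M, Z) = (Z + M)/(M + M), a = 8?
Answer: 0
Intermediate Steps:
J(M, Z) = (M + Z)/(2*M) (J(M, Z) = (M + Z)/((2*M)) = (M + Z)*(1/(2*M)) = (M + Z)/(2*M))
u(x) = (-5 + x)*(-2 + x) (u(x) = (-2 + x)*(-5 + x) = (-5 + x)*(-2 + x))
J(1, a)*u(2) = ((½)*(1 + 8)/1)*(10 + 2² - 7*2) = ((½)*1*9)*(10 + 4 - 14) = (9/2)*0 = 0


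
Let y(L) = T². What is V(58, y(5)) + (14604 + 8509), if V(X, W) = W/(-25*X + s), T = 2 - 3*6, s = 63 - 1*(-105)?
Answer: 14815305/641 ≈ 23113.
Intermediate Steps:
s = 168 (s = 63 + 105 = 168)
T = -16 (T = 2 - 18 = -16)
y(L) = 256 (y(L) = (-16)² = 256)
V(X, W) = W/(168 - 25*X) (V(X, W) = W/(-25*X + 168) = W/(168 - 25*X))
V(58, y(5)) + (14604 + 8509) = -1*256/(-168 + 25*58) + (14604 + 8509) = -1*256/(-168 + 1450) + 23113 = -1*256/1282 + 23113 = -1*256*1/1282 + 23113 = -128/641 + 23113 = 14815305/641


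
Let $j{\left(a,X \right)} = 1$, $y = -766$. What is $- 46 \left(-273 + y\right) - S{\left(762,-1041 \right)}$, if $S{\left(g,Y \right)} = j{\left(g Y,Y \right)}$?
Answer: $47793$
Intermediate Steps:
$S{\left(g,Y \right)} = 1$
$- 46 \left(-273 + y\right) - S{\left(762,-1041 \right)} = - 46 \left(-273 - 766\right) - 1 = \left(-46\right) \left(-1039\right) - 1 = 47794 - 1 = 47793$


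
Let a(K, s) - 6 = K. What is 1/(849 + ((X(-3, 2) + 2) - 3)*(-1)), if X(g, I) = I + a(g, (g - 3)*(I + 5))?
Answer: 1/845 ≈ 0.0011834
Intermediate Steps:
a(K, s) = 6 + K
X(g, I) = 6 + I + g (X(g, I) = I + (6 + g) = 6 + I + g)
1/(849 + ((X(-3, 2) + 2) - 3)*(-1)) = 1/(849 + (((6 + 2 - 3) + 2) - 3)*(-1)) = 1/(849 + ((5 + 2) - 3)*(-1)) = 1/(849 + (7 - 3)*(-1)) = 1/(849 + 4*(-1)) = 1/(849 - 4) = 1/845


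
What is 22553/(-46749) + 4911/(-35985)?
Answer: -347051348/560754255 ≈ -0.61890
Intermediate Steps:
22553/(-46749) + 4911/(-35985) = 22553*(-1/46749) + 4911*(-1/35985) = -22553/46749 - 1637/11995 = -347051348/560754255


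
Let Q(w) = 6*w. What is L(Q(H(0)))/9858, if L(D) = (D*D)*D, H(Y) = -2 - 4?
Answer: -7776/1643 ≈ -4.7328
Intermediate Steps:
H(Y) = -6
L(D) = D³ (L(D) = D²*D = D³)
L(Q(H(0)))/9858 = (6*(-6))³/9858 = (-36)³*(1/9858) = -46656*1/9858 = -7776/1643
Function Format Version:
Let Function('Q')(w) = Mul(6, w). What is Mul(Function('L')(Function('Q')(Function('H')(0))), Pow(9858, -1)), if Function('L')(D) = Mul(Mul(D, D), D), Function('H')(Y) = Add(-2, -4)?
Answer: Rational(-7776, 1643) ≈ -4.7328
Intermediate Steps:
Function('H')(Y) = -6
Function('L')(D) = Pow(D, 3) (Function('L')(D) = Mul(Pow(D, 2), D) = Pow(D, 3))
Mul(Function('L')(Function('Q')(Function('H')(0))), Pow(9858, -1)) = Mul(Pow(Mul(6, -6), 3), Pow(9858, -1)) = Mul(Pow(-36, 3), Rational(1, 9858)) = Mul(-46656, Rational(1, 9858)) = Rational(-7776, 1643)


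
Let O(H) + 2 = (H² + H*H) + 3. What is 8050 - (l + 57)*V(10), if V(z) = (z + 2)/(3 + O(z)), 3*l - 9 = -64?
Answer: 410434/51 ≈ 8047.7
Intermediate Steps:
l = -55/3 (l = 3 + (⅓)*(-64) = 3 - 64/3 = -55/3 ≈ -18.333)
O(H) = 1 + 2*H² (O(H) = -2 + ((H² + H*H) + 3) = -2 + ((H² + H²) + 3) = -2 + (2*H² + 3) = -2 + (3 + 2*H²) = 1 + 2*H²)
V(z) = (2 + z)/(4 + 2*z²) (V(z) = (z + 2)/(3 + (1 + 2*z²)) = (2 + z)/(4 + 2*z²))
8050 - (l + 57)*V(10) = 8050 - (-55/3 + 57)*(2 + 10)/(2*(2 + 10²)) = 8050 - 116*(½)*12/(2 + 100)/3 = 8050 - 116*(½)*12/102/3 = 8050 - 116*(½)*(1/102)*12/3 = 8050 - 116/(3*17) = 8050 - 1*116/51 = 8050 - 116/51 = 410434/51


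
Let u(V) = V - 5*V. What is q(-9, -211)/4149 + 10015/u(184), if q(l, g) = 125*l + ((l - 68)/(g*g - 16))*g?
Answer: -82005234821/5908839840 ≈ -13.878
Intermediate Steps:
q(l, g) = 125*l + g*(-68 + l)/(-16 + g**2) (q(l, g) = 125*l + ((-68 + l)/(g**2 - 16))*g = 125*l + ((-68 + l)/(-16 + g**2))*g = 125*l + g*(-68 + l)/(-16 + g**2))
u(V) = -4*V
q(-9, -211)/4149 + 10015/u(184) = ((-2000*(-9) - 68*(-211) - 211*(-9) + 125*(-9)*(-211)**2)/(-16 + (-211)**2))/4149 + 10015/((-4*184)) = ((18000 + 14348 + 1899 + 125*(-9)*44521)/(-16 + 44521))*(1/4149) + 10015/(-736) = ((18000 + 14348 + 1899 - 50086125)/44505)*(1/4149) + 10015*(-1/736) = ((1/44505)*(-50051878))*(1/4149) - 10015/736 = -50051878/44505*1/4149 - 10015/736 = -50051878/184651245 - 10015/736 = -82005234821/5908839840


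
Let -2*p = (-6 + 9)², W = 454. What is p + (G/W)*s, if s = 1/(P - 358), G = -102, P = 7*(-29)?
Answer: -22471/4994 ≈ -4.4996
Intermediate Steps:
P = -203
s = -1/561 (s = 1/(-203 - 358) = 1/(-561) = -1/561 ≈ -0.0017825)
p = -9/2 (p = -(-6 + 9)²/2 = -½*3² = -½*9 = -9/2 ≈ -4.5000)
p + (G/W)*s = -9/2 - 102/454*(-1/561) = -9/2 - 102*1/454*(-1/561) = -9/2 - 51/227*(-1/561) = -9/2 + 1/2497 = -22471/4994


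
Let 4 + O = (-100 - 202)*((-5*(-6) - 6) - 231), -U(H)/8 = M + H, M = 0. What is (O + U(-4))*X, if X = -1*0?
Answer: 0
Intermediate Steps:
U(H) = -8*H (U(H) = -8*(0 + H) = -8*H)
O = 62510 (O = -4 + (-100 - 202)*((-5*(-6) - 6) - 231) = -4 - 302*((30 - 6) - 231) = -4 - 302*(24 - 231) = -4 - 302*(-207) = -4 + 62514 = 62510)
X = 0
(O + U(-4))*X = (62510 - 8*(-4))*0 = (62510 + 32)*0 = 62542*0 = 0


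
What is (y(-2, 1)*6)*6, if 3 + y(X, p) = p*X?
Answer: -180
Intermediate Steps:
y(X, p) = -3 + X*p (y(X, p) = -3 + p*X = -3 + X*p)
(y(-2, 1)*6)*6 = ((-3 - 2*1)*6)*6 = ((-3 - 2)*6)*6 = -5*6*6 = -30*6 = -180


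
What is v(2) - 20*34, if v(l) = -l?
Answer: -682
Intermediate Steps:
v(2) - 20*34 = -1*2 - 20*34 = -2 - 680 = -682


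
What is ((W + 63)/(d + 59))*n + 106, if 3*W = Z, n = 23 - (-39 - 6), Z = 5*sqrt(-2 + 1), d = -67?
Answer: -859/2 - 85*I/6 ≈ -429.5 - 14.167*I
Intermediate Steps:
Z = 5*I (Z = 5*sqrt(-1) = 5*I ≈ 5.0*I)
n = 68 (n = 23 - 1*(-45) = 23 + 45 = 68)
W = 5*I/3 (W = (5*I)/3 = 5*I/3 ≈ 1.6667*I)
((W + 63)/(d + 59))*n + 106 = ((5*I/3 + 63)/(-67 + 59))*68 + 106 = ((63 + 5*I/3)/(-8))*68 + 106 = ((63 + 5*I/3)*(-1/8))*68 + 106 = (-63/8 - 5*I/24)*68 + 106 = (-1071/2 - 85*I/6) + 106 = -859/2 - 85*I/6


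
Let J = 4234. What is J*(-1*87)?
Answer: -368358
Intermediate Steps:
J*(-1*87) = 4234*(-1*87) = 4234*(-87) = -368358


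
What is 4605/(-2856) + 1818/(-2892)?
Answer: -514163/229432 ≈ -2.2410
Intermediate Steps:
4605/(-2856) + 1818/(-2892) = 4605*(-1/2856) + 1818*(-1/2892) = -1535/952 - 303/482 = -514163/229432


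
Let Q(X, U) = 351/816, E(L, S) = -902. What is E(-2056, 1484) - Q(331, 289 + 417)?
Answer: -245461/272 ≈ -902.43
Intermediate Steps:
Q(X, U) = 117/272 (Q(X, U) = 351*(1/816) = 117/272)
E(-2056, 1484) - Q(331, 289 + 417) = -902 - 1*117/272 = -902 - 117/272 = -245461/272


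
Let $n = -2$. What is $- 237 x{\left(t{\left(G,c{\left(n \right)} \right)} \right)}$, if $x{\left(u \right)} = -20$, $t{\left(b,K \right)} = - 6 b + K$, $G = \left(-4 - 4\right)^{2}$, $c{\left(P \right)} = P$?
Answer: $4740$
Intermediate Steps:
$G = 64$ ($G = \left(-8\right)^{2} = 64$)
$t{\left(b,K \right)} = K - 6 b$
$- 237 x{\left(t{\left(G,c{\left(n \right)} \right)} \right)} = \left(-237\right) \left(-20\right) = 4740$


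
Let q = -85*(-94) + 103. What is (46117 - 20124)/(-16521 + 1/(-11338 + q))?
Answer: -84347285/53610646 ≈ -1.5733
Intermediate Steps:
q = 8093 (q = 7990 + 103 = 8093)
(46117 - 20124)/(-16521 + 1/(-11338 + q)) = (46117 - 20124)/(-16521 + 1/(-11338 + 8093)) = 25993/(-16521 + 1/(-3245)) = 25993/(-16521 - 1/3245) = 25993/(-53610646/3245) = 25993*(-3245/53610646) = -84347285/53610646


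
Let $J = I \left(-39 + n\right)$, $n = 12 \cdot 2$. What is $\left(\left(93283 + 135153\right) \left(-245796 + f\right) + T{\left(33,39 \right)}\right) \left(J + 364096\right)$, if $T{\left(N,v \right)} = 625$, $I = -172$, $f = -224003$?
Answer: $-39351303015001564$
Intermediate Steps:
$n = 24$
$J = 2580$ ($J = - 172 \left(-39 + 24\right) = \left(-172\right) \left(-15\right) = 2580$)
$\left(\left(93283 + 135153\right) \left(-245796 + f\right) + T{\left(33,39 \right)}\right) \left(J + 364096\right) = \left(\left(93283 + 135153\right) \left(-245796 - 224003\right) + 625\right) \left(2580 + 364096\right) = \left(228436 \left(-469799\right) + 625\right) 366676 = \left(-107319004364 + 625\right) 366676 = \left(-107319003739\right) 366676 = -39351303015001564$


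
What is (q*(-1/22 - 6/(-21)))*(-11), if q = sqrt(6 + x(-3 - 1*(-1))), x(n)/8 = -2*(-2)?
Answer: -37*sqrt(38)/14 ≈ -16.292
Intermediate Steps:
x(n) = 32 (x(n) = 8*(-2*(-2)) = 8*4 = 32)
q = sqrt(38) (q = sqrt(6 + 32) = sqrt(38) ≈ 6.1644)
(q*(-1/22 - 6/(-21)))*(-11) = (sqrt(38)*(-1/22 - 6/(-21)))*(-11) = (sqrt(38)*(-1*1/22 - 6*(-1/21)))*(-11) = (sqrt(38)*(-1/22 + 2/7))*(-11) = (sqrt(38)*(37/154))*(-11) = (37*sqrt(38)/154)*(-11) = -37*sqrt(38)/14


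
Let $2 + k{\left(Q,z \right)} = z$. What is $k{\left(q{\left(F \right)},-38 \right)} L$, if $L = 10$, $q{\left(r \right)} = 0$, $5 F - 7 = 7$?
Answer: $-400$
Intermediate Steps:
$F = \frac{14}{5}$ ($F = \frac{7}{5} + \frac{1}{5} \cdot 7 = \frac{7}{5} + \frac{7}{5} = \frac{14}{5} \approx 2.8$)
$k{\left(Q,z \right)} = -2 + z$
$k{\left(q{\left(F \right)},-38 \right)} L = \left(-2 - 38\right) 10 = \left(-40\right) 10 = -400$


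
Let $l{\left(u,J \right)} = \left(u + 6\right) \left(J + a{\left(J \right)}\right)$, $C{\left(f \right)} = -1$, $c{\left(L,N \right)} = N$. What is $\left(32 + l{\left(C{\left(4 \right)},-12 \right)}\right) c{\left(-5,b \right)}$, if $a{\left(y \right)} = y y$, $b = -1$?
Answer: $-692$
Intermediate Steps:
$a{\left(y \right)} = y^{2}$
$l{\left(u,J \right)} = \left(6 + u\right) \left(J + J^{2}\right)$ ($l{\left(u,J \right)} = \left(u + 6\right) \left(J + J^{2}\right) = \left(6 + u\right) \left(J + J^{2}\right)$)
$\left(32 + l{\left(C{\left(4 \right)},-12 \right)}\right) c{\left(-5,b \right)} = \left(32 - 12 \left(6 - 1 + 6 \left(-12\right) - -12\right)\right) \left(-1\right) = \left(32 - 12 \left(6 - 1 - 72 + 12\right)\right) \left(-1\right) = \left(32 - -660\right) \left(-1\right) = \left(32 + 660\right) \left(-1\right) = 692 \left(-1\right) = -692$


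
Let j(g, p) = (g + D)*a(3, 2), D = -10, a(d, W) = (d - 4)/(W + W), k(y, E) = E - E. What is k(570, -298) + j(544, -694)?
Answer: -267/2 ≈ -133.50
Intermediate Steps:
k(y, E) = 0
a(d, W) = (-4 + d)/(2*W) (a(d, W) = (-4 + d)/((2*W)) = (-4 + d)*(1/(2*W)) = (-4 + d)/(2*W))
j(g, p) = 5/2 - g/4 (j(g, p) = (g - 10)*((1/2)*(-4 + 3)/2) = (-10 + g)*((1/2)*(1/2)*(-1)) = (-10 + g)*(-1/4) = 5/2 - g/4)
k(570, -298) + j(544, -694) = 0 + (5/2 - 1/4*544) = 0 + (5/2 - 136) = 0 - 267/2 = -267/2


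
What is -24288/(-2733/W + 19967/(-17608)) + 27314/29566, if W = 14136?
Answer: 20021132351281/1094075047 ≈ 18300.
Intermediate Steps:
-24288/(-2733/W + 19967/(-17608)) + 27314/29566 = -24288/(-2733/14136 + 19967/(-17608)) + 27314/29566 = -24288/(-2733*1/14136 + 19967*(-1/17608)) + 27314*(1/29566) = -24288/(-911/4712 - 19967/17608) + 13657/14783 = -24288/(-222027/167276) + 13657/14783 = -24288*(-167276/222027) + 13657/14783 = 1354266496/74009 + 13657/14783 = 20021132351281/1094075047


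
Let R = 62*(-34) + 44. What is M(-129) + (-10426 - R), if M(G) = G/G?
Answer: -8361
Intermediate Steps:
M(G) = 1
R = -2064 (R = -2108 + 44 = -2064)
M(-129) + (-10426 - R) = 1 + (-10426 - 1*(-2064)) = 1 + (-10426 + 2064) = 1 - 8362 = -8361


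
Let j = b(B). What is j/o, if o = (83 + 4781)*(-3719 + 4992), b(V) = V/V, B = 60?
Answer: 1/6191872 ≈ 1.6150e-7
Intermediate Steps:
b(V) = 1
j = 1
o = 6191872 (o = 4864*1273 = 6191872)
j/o = 1/6191872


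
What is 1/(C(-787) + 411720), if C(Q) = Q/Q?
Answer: 1/411721 ≈ 2.4288e-6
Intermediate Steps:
C(Q) = 1
1/(C(-787) + 411720) = 1/(1 + 411720) = 1/411721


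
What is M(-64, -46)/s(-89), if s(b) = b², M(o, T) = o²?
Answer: 4096/7921 ≈ 0.51711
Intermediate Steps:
M(-64, -46)/s(-89) = (-64)²/((-89)²) = 4096/7921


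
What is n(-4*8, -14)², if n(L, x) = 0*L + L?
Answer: 1024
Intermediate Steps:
n(L, x) = L (n(L, x) = 0 + L = L)
n(-4*8, -14)² = (-4*8)² = (-32)² = 1024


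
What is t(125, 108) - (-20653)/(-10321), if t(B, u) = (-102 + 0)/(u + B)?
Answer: -5864891/2404793 ≈ -2.4388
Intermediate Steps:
t(B, u) = -102/(B + u)
t(125, 108) - (-20653)/(-10321) = -102/(125 + 108) - (-20653)/(-10321) = -102/233 - (-20653)*(-1)/10321 = -102*1/233 - 1*20653/10321 = -102/233 - 20653/10321 = -5864891/2404793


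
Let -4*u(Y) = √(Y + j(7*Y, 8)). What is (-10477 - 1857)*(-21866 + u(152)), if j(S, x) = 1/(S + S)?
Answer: 269695244 + 881*√43019781/152 ≈ 2.6973e+8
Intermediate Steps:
j(S, x) = 1/(2*S)
u(Y) = -√(Y + 1/(14*Y))/4 (u(Y) = -√(Y + 1/(2*((7*Y))))/4 = -√(Y + (1/(7*Y))/2)/4 = -√(Y + 1/(14*Y))/4)
(-10477 - 1857)*(-21866 + u(152)) = (-10477 - 1857)*(-21866 - √(14/152 + 196*152)/56) = -12334*(-21866 - √(14*(1/152) + 29792)/56) = -12334*(-21866 - √(7/76 + 29792)/56) = -12334*(-21866 - √43019781/2128) = 269695244 + 881*√43019781/152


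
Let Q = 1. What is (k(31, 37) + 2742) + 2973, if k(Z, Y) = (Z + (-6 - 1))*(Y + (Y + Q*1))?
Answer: 7515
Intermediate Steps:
k(Z, Y) = (1 + 2*Y)*(-7 + Z) (k(Z, Y) = (Z + (-6 - 1))*(Y + (Y + 1*1)) = (Z - 7)*(Y + (Y + 1)) = (-7 + Z)*(Y + (1 + Y)) = (-7 + Z)*(1 + 2*Y) = (1 + 2*Y)*(-7 + Z))
(k(31, 37) + 2742) + 2973 = ((-7 + 31 - 14*37 + 2*37*31) + 2742) + 2973 = ((-7 + 31 - 518 + 2294) + 2742) + 2973 = (1800 + 2742) + 2973 = 4542 + 2973 = 7515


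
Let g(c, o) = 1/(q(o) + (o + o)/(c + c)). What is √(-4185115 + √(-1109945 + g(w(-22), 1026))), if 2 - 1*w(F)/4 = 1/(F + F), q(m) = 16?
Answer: √(-676080636071500 + 12710*I*√179305064943310)/12710 ≈ 0.25749 + 2045.8*I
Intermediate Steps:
w(F) = 8 - 2/F (w(F) = 8 - 4/(F + F) = 8 - 4*1/(2*F) = 8 - 2/F)
g(c, o) = 1/(16 + o/c) (g(c, o) = 1/(16 + (o + o)/(c + c)) = 1/(16 + (2*o)/((2*c))) = 1/(16 + (2*o)*(1/(2*c))) = 1/(16 + o/c))
√(-4185115 + √(-1109945 + g(w(-22), 1026))) = √(-4185115 + √(-1109945 + (8 - 2/(-22))/(1026 + 16*(8 - 2/(-22))))) = √(-4185115 + √(-1109945 + (8 - 2*(-1/22))/(1026 + 16*(8 - 2*(-1/22))))) = √(-4185115 + √(-1109945 + (8 + 1/11)/(1026 + 16*(8 + 1/11)))) = √(-4185115 + √(-1109945 + 89/(11*(1026 + 16*(89/11))))) = √(-4185115 + √(-1109945 + 89/(11*(1026 + 1424/11)))) = √(-4185115 + √(-1109945 + 89/(11*(12710/11)))) = √(-4185115 + √(-1109945 + (89/11)*(11/12710))) = √(-4185115 + √(-1109945 + 89/12710)) = √(-4185115 + √(-14107400861/12710)) = √(-4185115 + I*√179305064943310/12710)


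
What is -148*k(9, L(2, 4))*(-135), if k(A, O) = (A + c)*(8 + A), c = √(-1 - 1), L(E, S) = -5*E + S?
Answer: 3056940 + 339660*I*√2 ≈ 3.0569e+6 + 4.8035e+5*I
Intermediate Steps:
L(E, S) = S - 5*E
c = I*√2 (c = √(-2) = I*√2 ≈ 1.4142*I)
k(A, O) = (8 + A)*(A + I*√2) (k(A, O) = (A + I*√2)*(8 + A) = (8 + A)*(A + I*√2))
-148*k(9, L(2, 4))*(-135) = -148*(9² + 8*9 + 8*I*√2 + I*9*√2)*(-135) = -148*(81 + 72 + 8*I*√2 + 9*I*√2)*(-135) = -148*(153 + 17*I*√2)*(-135) = (-22644 - 2516*I*√2)*(-135) = 3056940 + 339660*I*√2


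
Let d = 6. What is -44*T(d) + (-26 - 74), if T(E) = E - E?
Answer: -100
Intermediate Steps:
T(E) = 0
-44*T(d) + (-26 - 74) = -44*0 + (-26 - 74) = 0 - 100 = -100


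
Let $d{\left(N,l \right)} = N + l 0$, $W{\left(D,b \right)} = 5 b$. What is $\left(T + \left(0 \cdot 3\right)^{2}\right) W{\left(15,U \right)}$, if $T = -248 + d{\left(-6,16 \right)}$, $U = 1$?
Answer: $-1270$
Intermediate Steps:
$d{\left(N,l \right)} = N$ ($d{\left(N,l \right)} = N + 0 = N$)
$T = -254$ ($T = -248 - 6 = -254$)
$\left(T + \left(0 \cdot 3\right)^{2}\right) W{\left(15,U \right)} = \left(-254 + \left(0 \cdot 3\right)^{2}\right) 5 \cdot 1 = \left(-254 + 0^{2}\right) 5 = \left(-254 + 0\right) 5 = \left(-254\right) 5 = -1270$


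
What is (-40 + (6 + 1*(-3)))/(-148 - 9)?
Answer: 37/157 ≈ 0.23567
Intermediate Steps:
(-40 + (6 + 1*(-3)))/(-148 - 9) = (-40 + (6 - 3))/(-157) = (-40 + 3)*(-1/157) = -37*(-1/157) = 37/157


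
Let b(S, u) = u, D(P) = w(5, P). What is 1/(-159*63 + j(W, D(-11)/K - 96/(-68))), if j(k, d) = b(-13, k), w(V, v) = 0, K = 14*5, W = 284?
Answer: -1/9733 ≈ -0.00010274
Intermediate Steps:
K = 70
D(P) = 0
j(k, d) = k
1/(-159*63 + j(W, D(-11)/K - 96/(-68))) = 1/(-159*63 + 284) = 1/(-10017 + 284) = 1/(-9733) = -1/9733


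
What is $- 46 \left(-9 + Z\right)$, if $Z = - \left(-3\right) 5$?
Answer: $-276$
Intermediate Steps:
$Z = 15$ ($Z = \left(-1\right) \left(-15\right) = 15$)
$- 46 \left(-9 + Z\right) = - 46 \left(-9 + 15\right) = \left(-46\right) 6 = -276$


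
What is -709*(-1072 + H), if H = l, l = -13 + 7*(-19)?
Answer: 863562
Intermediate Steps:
l = -146 (l = -13 - 133 = -146)
H = -146
-709*(-1072 + H) = -709*(-1072 - 146) = -709*(-1218) = 863562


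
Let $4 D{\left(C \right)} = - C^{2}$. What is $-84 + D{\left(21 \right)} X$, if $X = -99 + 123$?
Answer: $-2730$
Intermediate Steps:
$X = 24$
$D{\left(C \right)} = - \frac{C^{2}}{4}$ ($D{\left(C \right)} = \frac{\left(-1\right) C^{2}}{4} = - \frac{C^{2}}{4}$)
$-84 + D{\left(21 \right)} X = -84 + - \frac{21^{2}}{4} \cdot 24 = -84 + \left(- \frac{1}{4}\right) 441 \cdot 24 = -84 - 2646 = -2730$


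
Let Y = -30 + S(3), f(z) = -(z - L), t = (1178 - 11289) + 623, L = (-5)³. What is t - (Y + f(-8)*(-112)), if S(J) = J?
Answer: -22565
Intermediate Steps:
L = -125
t = -9488 (t = -10111 + 623 = -9488)
f(z) = -125 - z (f(z) = -(z - 1*(-125)) = -(z + 125) = -(125 + z) = -125 - z)
Y = -27 (Y = -30 + 3 = -27)
t - (Y + f(-8)*(-112)) = -9488 - (-27 + (-125 - 1*(-8))*(-112)) = -9488 - (-27 + (-125 + 8)*(-112)) = -9488 - (-27 - 117*(-112)) = -9488 - (-27 + 13104) = -9488 - 1*13077 = -9488 - 13077 = -22565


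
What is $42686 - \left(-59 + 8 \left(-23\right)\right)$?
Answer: $42929$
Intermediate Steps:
$42686 - \left(-59 + 8 \left(-23\right)\right) = 42686 - \left(-59 - 184\right) = 42686 - -243 = 42686 + 243 = 42929$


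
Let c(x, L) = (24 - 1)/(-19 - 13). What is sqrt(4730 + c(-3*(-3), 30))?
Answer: sqrt(302674)/8 ≈ 68.770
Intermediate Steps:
c(x, L) = -23/32 (c(x, L) = 23/(-32) = 23*(-1/32) = -23/32)
sqrt(4730 + c(-3*(-3), 30)) = sqrt(4730 - 23/32) = sqrt(151337/32) = sqrt(302674)/8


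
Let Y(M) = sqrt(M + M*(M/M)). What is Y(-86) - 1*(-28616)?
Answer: 28616 + 2*I*sqrt(43) ≈ 28616.0 + 13.115*I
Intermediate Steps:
Y(M) = sqrt(2)*sqrt(M) (Y(M) = sqrt(M + M*1) = sqrt(M + M) = sqrt(2*M) = sqrt(2)*sqrt(M))
Y(-86) - 1*(-28616) = sqrt(2)*sqrt(-86) - 1*(-28616) = sqrt(2)*(I*sqrt(86)) + 28616 = 2*I*sqrt(43) + 28616 = 28616 + 2*I*sqrt(43)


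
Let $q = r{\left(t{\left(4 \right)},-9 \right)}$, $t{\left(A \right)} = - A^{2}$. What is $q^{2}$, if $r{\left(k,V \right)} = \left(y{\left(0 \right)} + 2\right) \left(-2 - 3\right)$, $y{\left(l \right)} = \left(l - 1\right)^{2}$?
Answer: $225$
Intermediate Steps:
$y{\left(l \right)} = \left(-1 + l\right)^{2}$
$r{\left(k,V \right)} = -15$ ($r{\left(k,V \right)} = \left(\left(-1 + 0\right)^{2} + 2\right) \left(-2 - 3\right) = \left(\left(-1\right)^{2} + 2\right) \left(-5\right) = \left(1 + 2\right) \left(-5\right) = 3 \left(-5\right) = -15$)
$q = -15$
$q^{2} = \left(-15\right)^{2} = 225$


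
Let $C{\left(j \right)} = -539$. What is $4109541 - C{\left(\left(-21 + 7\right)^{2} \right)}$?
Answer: $4110080$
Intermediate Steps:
$4109541 - C{\left(\left(-21 + 7\right)^{2} \right)} = 4109541 - -539 = 4109541 + 539 = 4110080$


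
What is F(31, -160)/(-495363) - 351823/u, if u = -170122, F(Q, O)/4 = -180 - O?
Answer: 174293706509/84272144286 ≈ 2.0682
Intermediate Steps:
F(Q, O) = -720 - 4*O (F(Q, O) = 4*(-180 - O) = -720 - 4*O)
F(31, -160)/(-495363) - 351823/u = (-720 - 4*(-160))/(-495363) - 351823/(-170122) = (-720 + 640)*(-1/495363) - 351823*(-1/170122) = -80*(-1/495363) + 351823/170122 = 80/495363 + 351823/170122 = 174293706509/84272144286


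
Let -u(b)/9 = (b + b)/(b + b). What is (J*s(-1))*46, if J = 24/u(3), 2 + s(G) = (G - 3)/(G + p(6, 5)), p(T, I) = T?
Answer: 5152/15 ≈ 343.47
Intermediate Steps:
u(b) = -9 (u(b) = -9*(b + b)/(b + b) = -9*2*b/(2*b) = -9*2*b*1/(2*b) = -9*1 = -9)
s(G) = -2 + (-3 + G)/(6 + G) (s(G) = -2 + (G - 3)/(G + 6) = -2 + (-3 + G)/(6 + G))
J = -8/3 (J = 24/(-9) = 24*(-⅑) = -8/3 ≈ -2.6667)
(J*s(-1))*46 = -8*(-15 - 1*(-1))/(3*(6 - 1))*46 = -8*(-15 + 1)/(3*5)*46 = -8*(-14)/15*46 = -8/3*(-14/5)*46 = (112/15)*46 = 5152/15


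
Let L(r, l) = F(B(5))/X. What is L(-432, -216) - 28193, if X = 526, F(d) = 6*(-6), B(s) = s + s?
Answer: -7414777/263 ≈ -28193.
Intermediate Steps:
B(s) = 2*s
F(d) = -36
L(r, l) = -18/263 (L(r, l) = -36/526 = -36*1/526 = -18/263)
L(-432, -216) - 28193 = -18/263 - 28193 = -7414777/263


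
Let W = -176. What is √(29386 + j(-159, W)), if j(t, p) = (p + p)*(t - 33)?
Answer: √96970 ≈ 311.40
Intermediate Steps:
j(t, p) = 2*p*(-33 + t) (j(t, p) = (2*p)*(-33 + t) = 2*p*(-33 + t))
√(29386 + j(-159, W)) = √(29386 + 2*(-176)*(-33 - 159)) = √(29386 + 2*(-176)*(-192)) = √(29386 + 67584) = √96970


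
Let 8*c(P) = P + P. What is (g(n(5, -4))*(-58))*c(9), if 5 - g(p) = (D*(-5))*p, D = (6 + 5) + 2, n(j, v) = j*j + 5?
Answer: -510255/2 ≈ -2.5513e+5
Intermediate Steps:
c(P) = P/4 (c(P) = (P + P)/8 = (2*P)/8 = P/4)
n(j, v) = 5 + j**2 (n(j, v) = j**2 + 5 = 5 + j**2)
D = 13 (D = 11 + 2 = 13)
g(p) = 5 + 65*p (g(p) = 5 - 13*(-5)*p = 5 - (-65)*p = 5 + 65*p)
(g(n(5, -4))*(-58))*c(9) = ((5 + 65*(5 + 5**2))*(-58))*((1/4)*9) = ((5 + 65*(5 + 25))*(-58))*(9/4) = ((5 + 65*30)*(-58))*(9/4) = ((5 + 1950)*(-58))*(9/4) = (1955*(-58))*(9/4) = -113390*9/4 = -510255/2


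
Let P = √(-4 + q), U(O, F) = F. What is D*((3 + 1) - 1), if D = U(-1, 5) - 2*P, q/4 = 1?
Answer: 15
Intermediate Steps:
q = 4 (q = 4*1 = 4)
P = 0 (P = √(-4 + 4) = √0 = 0)
D = 5 (D = 5 - 2*0 = 5 + 0 = 5)
D*((3 + 1) - 1) = 5*((3 + 1) - 1) = 5*(4 - 1) = 5*3 = 15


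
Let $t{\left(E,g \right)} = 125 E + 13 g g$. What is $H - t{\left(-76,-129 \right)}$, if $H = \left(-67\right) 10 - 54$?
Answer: $-207557$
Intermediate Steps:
$t{\left(E,g \right)} = 13 g^{2} + 125 E$ ($t{\left(E,g \right)} = 125 E + 13 g^{2} = 13 g^{2} + 125 E$)
$H = -724$ ($H = -670 - 54 = -724$)
$H - t{\left(-76,-129 \right)} = -724 - \left(13 \left(-129\right)^{2} + 125 \left(-76\right)\right) = -724 - \left(13 \cdot 16641 - 9500\right) = -724 - \left(216333 - 9500\right) = -724 - 206833 = -207557$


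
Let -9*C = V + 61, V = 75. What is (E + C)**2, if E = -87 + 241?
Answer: 1562500/81 ≈ 19290.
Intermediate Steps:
C = -136/9 (C = -(75 + 61)/9 = -1/9*136 = -136/9 ≈ -15.111)
E = 154
(E + C)**2 = (154 - 136/9)**2 = (1250/9)**2 = 1562500/81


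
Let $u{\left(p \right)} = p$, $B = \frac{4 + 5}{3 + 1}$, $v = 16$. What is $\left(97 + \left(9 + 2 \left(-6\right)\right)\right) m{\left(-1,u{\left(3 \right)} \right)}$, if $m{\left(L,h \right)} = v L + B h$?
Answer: $- \frac{1739}{2} \approx -869.5$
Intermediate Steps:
$B = \frac{9}{4} \approx 2.25$
$m{\left(L,h \right)} = 16 L + \frac{9 h}{4}$
$\left(97 + \left(9 + 2 \left(-6\right)\right)\right) m{\left(-1,u{\left(3 \right)} \right)} = \left(97 + \left(9 + 2 \left(-6\right)\right)\right) \left(16 \left(-1\right) + \frac{9}{4} \cdot 3\right) = \left(97 + \left(9 - 12\right)\right) \left(-16 + \frac{27}{4}\right) = \left(97 - 3\right) \left(- \frac{37}{4}\right) = 94 \left(- \frac{37}{4}\right) = - \frac{1739}{2}$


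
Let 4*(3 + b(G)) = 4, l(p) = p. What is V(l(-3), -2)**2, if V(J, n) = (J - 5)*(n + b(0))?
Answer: 1024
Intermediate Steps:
b(G) = -2 (b(G) = -3 + (1/4)*4 = -3 + 1 = -2)
V(J, n) = (-5 + J)*(-2 + n) (V(J, n) = (J - 5)*(n - 2) = (-5 + J)*(-2 + n))
V(l(-3), -2)**2 = (10 - 5*(-2) - 2*(-3) - 3*(-2))**2 = (10 + 10 + 6 + 6)**2 = 32**2 = 1024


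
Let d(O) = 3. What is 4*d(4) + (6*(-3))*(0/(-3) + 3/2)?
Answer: -15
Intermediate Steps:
4*d(4) + (6*(-3))*(0/(-3) + 3/2) = 4*3 + (6*(-3))*(0/(-3) + 3/2) = 12 - 18*(0*(-⅓) + 3*(½)) = 12 - 18*(0 + 3/2) = 12 - 18*3/2 = 12 - 27 = -15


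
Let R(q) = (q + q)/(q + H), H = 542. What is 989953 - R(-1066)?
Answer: 129683310/131 ≈ 9.8995e+5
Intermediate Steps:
R(q) = 2*q/(542 + q) (R(q) = (q + q)/(q + 542) = (2*q)/(542 + q) = 2*q/(542 + q))
989953 - R(-1066) = 989953 - 2*(-1066)/(542 - 1066) = 989953 - 2*(-1066)/(-524) = 989953 - 2*(-1066)*(-1)/524 = 989953 - 1*533/131 = 989953 - 533/131 = 129683310/131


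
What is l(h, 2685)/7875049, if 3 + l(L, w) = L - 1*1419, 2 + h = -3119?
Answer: -649/1125007 ≈ -0.00057689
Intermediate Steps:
h = -3121 (h = -2 - 3119 = -3121)
l(L, w) = -1422 + L (l(L, w) = -3 + (L - 1*1419) = -3 + (L - 1419) = -3 + (-1419 + L) = -1422 + L)
l(h, 2685)/7875049 = (-1422 - 3121)/7875049 = -4543*1/7875049 = -649/1125007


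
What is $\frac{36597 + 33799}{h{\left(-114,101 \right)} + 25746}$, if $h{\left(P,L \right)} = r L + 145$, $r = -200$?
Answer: $\frac{70396}{5691} \approx 12.37$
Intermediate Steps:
$h{\left(P,L \right)} = 145 - 200 L$ ($h{\left(P,L \right)} = - 200 L + 145 = 145 - 200 L$)
$\frac{36597 + 33799}{h{\left(-114,101 \right)} + 25746} = \frac{36597 + 33799}{\left(145 - 20200\right) + 25746} = \frac{70396}{\left(145 - 20200\right) + 25746} = \frac{70396}{-20055 + 25746} = \frac{70396}{5691}$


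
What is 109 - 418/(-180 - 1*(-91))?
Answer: 10119/89 ≈ 113.70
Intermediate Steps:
109 - 418/(-180 - 1*(-91)) = 109 - 418/(-180 + 91) = 109 - 418/(-89) = 109 - 418*(-1/89) = 109 + 418/89 = 10119/89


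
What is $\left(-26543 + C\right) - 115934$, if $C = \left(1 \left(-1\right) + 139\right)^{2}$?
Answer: $-123433$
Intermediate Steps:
$C = 19044$ ($C = \left(-1 + 139\right)^{2} = 138^{2} = 19044$)
$\left(-26543 + C\right) - 115934 = \left(-26543 + 19044\right) - 115934 = -7499 - 115934 = -123433$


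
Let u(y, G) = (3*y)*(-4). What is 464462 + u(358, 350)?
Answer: 460166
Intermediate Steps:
u(y, G) = -12*y
464462 + u(358, 350) = 464462 - 12*358 = 464462 - 4296 = 460166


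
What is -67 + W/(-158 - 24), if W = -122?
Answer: -6036/91 ≈ -66.330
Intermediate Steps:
-67 + W/(-158 - 24) = -67 - 122/(-158 - 24) = -67 - 122/(-182) = -67 - 1/182*(-122) = -67 + 61/91 = -6036/91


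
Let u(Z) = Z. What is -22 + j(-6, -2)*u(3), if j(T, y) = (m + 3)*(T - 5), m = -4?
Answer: 11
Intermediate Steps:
j(T, y) = 5 - T (j(T, y) = (-4 + 3)*(T - 5) = -(-5 + T) = 5 - T)
-22 + j(-6, -2)*u(3) = -22 + (5 - 1*(-6))*3 = -22 + (5 + 6)*3 = -22 + 11*3 = -22 + 33 = 11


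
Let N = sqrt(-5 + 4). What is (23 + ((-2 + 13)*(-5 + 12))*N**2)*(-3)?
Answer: 162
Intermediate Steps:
N = I (N = sqrt(-1) = I ≈ 1.0*I)
(23 + ((-2 + 13)*(-5 + 12))*N**2)*(-3) = (23 + ((-2 + 13)*(-5 + 12))*I**2)*(-3) = (23 + (11*7)*(-1))*(-3) = (23 + 77*(-1))*(-3) = (23 - 77)*(-3) = -54*(-3) = 162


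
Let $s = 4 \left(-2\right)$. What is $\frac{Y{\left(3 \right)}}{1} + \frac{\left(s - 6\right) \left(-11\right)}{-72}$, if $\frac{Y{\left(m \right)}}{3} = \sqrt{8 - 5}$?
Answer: $- \frac{77}{36} + 3 \sqrt{3} \approx 3.0573$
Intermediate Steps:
$s = -8$
$Y{\left(m \right)} = 3 \sqrt{3}$ ($Y{\left(m \right)} = 3 \sqrt{8 - 5} = 3 \sqrt{3}$)
$\frac{Y{\left(3 \right)}}{1} + \frac{\left(s - 6\right) \left(-11\right)}{-72} = \frac{3 \sqrt{3}}{1} + \frac{\left(-8 - 6\right) \left(-11\right)}{-72} = 3 \sqrt{3} \cdot 1 + \left(-14\right) \left(-11\right) \left(- \frac{1}{72}\right) = 3 \sqrt{3} + 154 \left(- \frac{1}{72}\right) = 3 \sqrt{3} - \frac{77}{36} = - \frac{77}{36} + 3 \sqrt{3}$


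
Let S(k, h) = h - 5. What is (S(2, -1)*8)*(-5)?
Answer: 240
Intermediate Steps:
S(k, h) = -5 + h
(S(2, -1)*8)*(-5) = ((-5 - 1)*8)*(-5) = -6*8*(-5) = -48*(-5) = 240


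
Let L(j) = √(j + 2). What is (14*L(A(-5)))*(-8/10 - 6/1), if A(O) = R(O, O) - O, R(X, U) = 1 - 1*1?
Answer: -476*√7/5 ≈ -251.88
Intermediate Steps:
R(X, U) = 0 (R(X, U) = 1 - 1 = 0)
A(O) = -O (A(O) = 0 - O = -O)
L(j) = √(2 + j)
(14*L(A(-5)))*(-8/10 - 6/1) = (14*√(2 - 1*(-5)))*(-8/10 - 6/1) = (14*√(2 + 5))*(-8*⅒ - 6*1) = (14*√7)*(-⅘ - 6) = (14*√7)*(-34/5) = -476*√7/5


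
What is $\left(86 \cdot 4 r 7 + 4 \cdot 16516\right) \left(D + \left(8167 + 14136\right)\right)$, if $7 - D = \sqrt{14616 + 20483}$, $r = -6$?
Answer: $1151552960 - 51616 \sqrt{35099} \approx 1.1419 \cdot 10^{9}$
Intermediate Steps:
$D = 7 - \sqrt{35099}$ ($D = 7 - \sqrt{14616 + 20483} = 7 - \sqrt{35099} \approx -180.35$)
$\left(86 \cdot 4 r 7 + 4 \cdot 16516\right) \left(D + \left(8167 + 14136\right)\right) = \left(86 \cdot 4 \left(-6\right) 7 + 4 \cdot 16516\right) \left(\left(7 - \sqrt{35099}\right) + \left(8167 + 14136\right)\right) = \left(86 \left(\left(-24\right) 7\right) + 66064\right) \left(\left(7 - \sqrt{35099}\right) + 22303\right) = \left(86 \left(-168\right) + 66064\right) \left(22310 - \sqrt{35099}\right) = \left(-14448 + 66064\right) \left(22310 - \sqrt{35099}\right) = 51616 \left(22310 - \sqrt{35099}\right) = 1151552960 - 51616 \sqrt{35099}$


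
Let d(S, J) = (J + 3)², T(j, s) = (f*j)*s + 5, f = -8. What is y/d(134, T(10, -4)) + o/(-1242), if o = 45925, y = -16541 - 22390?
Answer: -2494573751/66809664 ≈ -37.339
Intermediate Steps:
T(j, s) = 5 - 8*j*s (T(j, s) = (-8*j)*s + 5 = -8*j*s + 5 = 5 - 8*j*s)
y = -38931
d(S, J) = (3 + J)²
y/d(134, T(10, -4)) + o/(-1242) = -38931/(3 + (5 - 8*10*(-4)))² + 45925/(-1242) = -38931/(3 + (5 + 320))² + 45925*(-1/1242) = -38931/(3 + 325)² - 45925/1242 = -38931/(328²) - 45925/1242 = -38931/107584 - 45925/1242 = -2494573751/66809664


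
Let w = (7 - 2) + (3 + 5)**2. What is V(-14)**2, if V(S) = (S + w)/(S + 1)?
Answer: 3025/169 ≈ 17.899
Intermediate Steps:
w = 69 (w = 5 + 8**2 = 5 + 64 = 69)
V(S) = (69 + S)/(1 + S) (V(S) = (S + 69)/(S + 1) = (69 + S)/(1 + S))
V(-14)**2 = ((69 - 14)/(1 - 14))**2 = (55/(-13))**2 = (-1/13*55)**2 = (-55/13)**2 = 3025/169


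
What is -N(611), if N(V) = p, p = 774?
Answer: -774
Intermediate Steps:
N(V) = 774
-N(611) = -1*774 = -774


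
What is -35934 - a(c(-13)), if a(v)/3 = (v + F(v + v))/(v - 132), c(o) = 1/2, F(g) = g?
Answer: -9450633/263 ≈ -35934.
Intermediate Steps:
c(o) = 1/2
a(v) = 9*v/(-132 + v) (a(v) = 3*((v + (v + v))/(v - 132)) = 3*((v + 2*v)/(-132 + v)) = 3*((3*v)/(-132 + v)) = 3*(3*v/(-132 + v)) = 9*v/(-132 + v))
-35934 - a(c(-13)) = -35934 - 9/(2*(-132 + 1/2)) = -35934 - 9/(2*(-263/2)) = -35934 - 9*(-2)/(2*263) = -35934 - 1*(-9/263) = -35934 + 9/263 = -9450633/263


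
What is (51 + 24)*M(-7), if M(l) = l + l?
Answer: -1050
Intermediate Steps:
M(l) = 2*l
(51 + 24)*M(-7) = (51 + 24)*(2*(-7)) = 75*(-14) = -1050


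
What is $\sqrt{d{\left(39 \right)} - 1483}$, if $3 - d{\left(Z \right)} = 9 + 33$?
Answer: $i \sqrt{1522} \approx 39.013 i$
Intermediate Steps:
$d{\left(Z \right)} = -39$ ($d{\left(Z \right)} = 3 - \left(9 + 33\right) = 3 - 42 = -39$)
$\sqrt{d{\left(39 \right)} - 1483} = \sqrt{-39 - 1483} = \sqrt{-1522} = i \sqrt{1522}$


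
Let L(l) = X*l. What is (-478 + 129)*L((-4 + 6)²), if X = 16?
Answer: -22336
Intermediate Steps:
L(l) = 16*l
(-478 + 129)*L((-4 + 6)²) = (-478 + 129)*(16*(-4 + 6)²) = -5584*2² = -5584*4 = -349*64 = -22336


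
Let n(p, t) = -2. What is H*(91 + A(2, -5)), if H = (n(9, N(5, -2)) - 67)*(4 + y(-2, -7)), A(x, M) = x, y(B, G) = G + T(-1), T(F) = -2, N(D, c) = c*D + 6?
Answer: 32085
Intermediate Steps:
N(D, c) = 6 + D*c (N(D, c) = D*c + 6 = 6 + D*c)
y(B, G) = -2 + G (y(B, G) = G - 2 = -2 + G)
H = 345 (H = (-2 - 67)*(4 + (-2 - 7)) = -69*(4 - 9) = -69*(-5) = 345)
H*(91 + A(2, -5)) = 345*(91 + 2) = 345*93 = 32085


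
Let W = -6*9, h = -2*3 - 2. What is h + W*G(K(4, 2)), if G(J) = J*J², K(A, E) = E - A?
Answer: 424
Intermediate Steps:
h = -8 (h = -6 - 2 = -8)
W = -54
G(J) = J³
h + W*G(K(4, 2)) = -8 - 54*(2 - 1*4)³ = -8 - 54*(2 - 4)³ = -8 - 54*(-2)³ = -8 - 54*(-8) = -8 + 432 = 424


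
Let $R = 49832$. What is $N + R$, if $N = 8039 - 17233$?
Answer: $40638$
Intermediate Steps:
$N = -9194$
$N + R = -9194 + 49832 = 40638$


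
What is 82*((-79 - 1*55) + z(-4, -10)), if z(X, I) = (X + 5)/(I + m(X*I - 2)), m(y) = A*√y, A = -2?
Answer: -142639/13 - 41*√38/13 ≈ -10992.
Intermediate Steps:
m(y) = -2*√y
z(X, I) = (5 + X)/(I - 2*√(-2 + I*X)) (z(X, I) = (X + 5)/(I - 2*√(X*I - 2)) = (5 + X)/(I - 2*√(I*X - 2)) = (5 + X)/(I - 2*√(-2 + I*X)))
82*((-79 - 1*55) + z(-4, -10)) = 82*((-79 - 1*55) + (5 - 4)/(-10 - 2*√(-2 - 10*(-4)))) = 82*((-79 - 55) + 1/(-10 - 2*√(-2 + 40))) = 82*(-134 + 1/(-10 - 2*√38)) = -10988 + 82/(-10 - 2*√38)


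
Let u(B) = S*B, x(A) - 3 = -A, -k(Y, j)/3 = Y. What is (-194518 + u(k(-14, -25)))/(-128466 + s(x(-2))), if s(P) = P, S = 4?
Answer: 194350/128461 ≈ 1.5129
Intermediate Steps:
k(Y, j) = -3*Y
x(A) = 3 - A
u(B) = 4*B
(-194518 + u(k(-14, -25)))/(-128466 + s(x(-2))) = (-194518 + 4*(-3*(-14)))/(-128466 + (3 - 1*(-2))) = (-194518 + 4*42)/(-128466 + (3 + 2)) = (-194518 + 168)/(-128466 + 5) = -194350/(-128461) = -194350*(-1/128461) = 194350/128461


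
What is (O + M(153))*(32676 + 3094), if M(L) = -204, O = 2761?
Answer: 91463890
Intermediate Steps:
(O + M(153))*(32676 + 3094) = (2761 - 204)*(32676 + 3094) = 2557*35770 = 91463890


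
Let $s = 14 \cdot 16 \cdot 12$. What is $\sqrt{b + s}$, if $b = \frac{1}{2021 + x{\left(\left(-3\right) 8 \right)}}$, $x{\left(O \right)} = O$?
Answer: $\frac{\sqrt{10719770189}}{1997} \approx 51.846$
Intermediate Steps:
$s = 2688$ ($s = 224 \cdot 12 = 2688$)
$b = \frac{1}{1997}$ ($b = \frac{1}{2021 - 24} = \frac{1}{1997} \approx 0.00050075$)
$\sqrt{b + s} = \sqrt{\frac{1}{1997} + 2688} = \sqrt{\frac{5367937}{1997}} = \frac{\sqrt{10719770189}}{1997}$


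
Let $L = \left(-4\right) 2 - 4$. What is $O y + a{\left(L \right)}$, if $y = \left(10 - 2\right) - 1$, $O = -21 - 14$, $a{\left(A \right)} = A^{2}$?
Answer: $-101$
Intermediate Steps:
$L = -12$ ($L = -8 - 4 = -12$)
$O = -35$ ($O = -21 - 14 = -35$)
$y = 7$ ($y = \left(10 - 2\right) - 1 = 8 - 1 = 7$)
$O y + a{\left(L \right)} = \left(-35\right) 7 + \left(-12\right)^{2} = -245 + 144 = -101$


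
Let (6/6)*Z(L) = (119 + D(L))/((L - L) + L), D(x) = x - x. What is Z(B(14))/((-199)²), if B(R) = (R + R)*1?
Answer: 17/158404 ≈ 0.00010732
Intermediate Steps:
D(x) = 0
B(R) = 2*R (B(R) = (2*R)*1 = 2*R)
Z(L) = 119/L (Z(L) = (119 + 0)/((L - L) + L) = 119/(0 + L) = 119/L)
Z(B(14))/((-199)²) = (119/((2*14)))/((-199)²) = (119/28)/39601 = (119*(1/28))*(1/39601) = (17/4)*(1/39601) = 17/158404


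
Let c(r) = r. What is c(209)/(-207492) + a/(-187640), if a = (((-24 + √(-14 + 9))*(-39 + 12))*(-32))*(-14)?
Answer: -7534371791/4866724860 + 1512*I*√5/23455 ≈ -1.5481 + 0.14415*I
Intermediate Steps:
a = 290304 - 12096*I*√5 (a = (((-24 + √(-5))*(-27))*(-32))*(-14) = (((-24 + I*√5)*(-27))*(-32))*(-14) = ((648 - 27*I*√5)*(-32))*(-14) = (-20736 + 864*I*√5)*(-14) = 290304 - 12096*I*√5 ≈ 2.903e+5 - 27047.0*I)
c(209)/(-207492) + a/(-187640) = 209/(-207492) + (290304 - 12096*I*√5)/(-187640) = 209*(-1/207492) + (290304 - 12096*I*√5)*(-1/187640) = -209/207492 + (-36288/23455 + 1512*I*√5/23455) = -7534371791/4866724860 + 1512*I*√5/23455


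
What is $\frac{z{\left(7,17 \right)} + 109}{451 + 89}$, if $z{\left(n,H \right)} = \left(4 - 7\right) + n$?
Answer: $\frac{113}{540} \approx 0.20926$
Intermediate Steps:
$z{\left(n,H \right)} = -3 + n$
$\frac{z{\left(7,17 \right)} + 109}{451 + 89} = \frac{\left(-3 + 7\right) + 109}{451 + 89} = \frac{4 + 109}{540} = 113 \cdot \frac{1}{540} = \frac{113}{540}$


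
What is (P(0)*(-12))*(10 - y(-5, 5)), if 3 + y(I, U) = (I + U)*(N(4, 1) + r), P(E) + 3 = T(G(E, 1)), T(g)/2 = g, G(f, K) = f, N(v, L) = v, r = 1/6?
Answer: 468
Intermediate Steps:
r = ⅙ (r = 1*(⅙) = ⅙ ≈ 0.16667)
T(g) = 2*g
P(E) = -3 + 2*E
y(I, U) = -3 + 25*I/6 + 25*U/6 (y(I, U) = -3 + (I + U)*(4 + ⅙) = -3 + (I + U)*(25/6) = -3 + (25*I/6 + 25*U/6) = -3 + 25*I/6 + 25*U/6)
(P(0)*(-12))*(10 - y(-5, 5)) = ((-3 + 2*0)*(-12))*(10 - (-3 + (25/6)*(-5) + (25/6)*5)) = ((-3 + 0)*(-12))*(10 - (-3 - 125/6 + 125/6)) = (-3*(-12))*(10 - 1*(-3)) = 36*(10 + 3) = 36*13 = 468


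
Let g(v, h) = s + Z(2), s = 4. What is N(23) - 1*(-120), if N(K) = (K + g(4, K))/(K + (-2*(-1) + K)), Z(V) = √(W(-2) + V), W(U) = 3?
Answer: 1929/16 + √5/48 ≈ 120.61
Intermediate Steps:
Z(V) = √(3 + V)
g(v, h) = 4 + √5 (g(v, h) = 4 + √(3 + 2) = 4 + √5)
N(K) = (4 + K + √5)/(2 + 2*K) (N(K) = (K + (4 + √5))/(K + (-2*(-1) + K)) = (4 + K + √5)/(K + (2 + K)) = (4 + K + √5)/(2 + 2*K))
N(23) - 1*(-120) = (4 + 23 + √5)/(2*(1 + 23)) - 1*(-120) = (½)*(27 + √5)/24 + 120 = (½)*(1/24)*(27 + √5) + 120 = (9/16 + √5/48) + 120 = 1929/16 + √5/48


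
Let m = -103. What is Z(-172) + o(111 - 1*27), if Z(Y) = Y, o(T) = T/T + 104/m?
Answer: -17717/103 ≈ -172.01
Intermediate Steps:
o(T) = -1/103 (o(T) = T/T + 104/(-103) = 1 + 104*(-1/103) = 1 - 104/103 = -1/103)
Z(-172) + o(111 - 1*27) = -172 - 1/103 = -17717/103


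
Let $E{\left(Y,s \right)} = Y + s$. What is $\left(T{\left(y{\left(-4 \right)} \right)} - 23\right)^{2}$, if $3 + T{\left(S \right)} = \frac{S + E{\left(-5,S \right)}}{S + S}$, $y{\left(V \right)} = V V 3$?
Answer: $\frac{5784025}{9216} \approx 627.61$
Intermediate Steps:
$y{\left(V \right)} = 3 V^{2}$ ($y{\left(V \right)} = V^{2} \cdot 3 = 3 V^{2}$)
$T{\left(S \right)} = -3 + \frac{-5 + 2 S}{2 S}$ ($T{\left(S \right)} = -3 + \frac{S + \left(-5 + S\right)}{S + S} = -3 + \frac{-5 + 2 S}{2 S}$)
$\left(T{\left(y{\left(-4 \right)} \right)} - 23\right)^{2} = \left(\left(-2 - \frac{5}{2 \cdot 3 \left(-4\right)^{2}}\right) - 23\right)^{2} = \left(\left(-2 - \frac{5}{2 \cdot 3 \cdot 16}\right) - 23\right)^{2} = \left(\left(-2 - \frac{5}{2 \cdot 48}\right) - 23\right)^{2} = \left(\left(-2 - \frac{5}{96}\right) - 23\right)^{2} = \left(- \frac{197}{96} - 23\right)^{2} = \left(- \frac{2405}{96}\right)^{2} = \frac{5784025}{9216}$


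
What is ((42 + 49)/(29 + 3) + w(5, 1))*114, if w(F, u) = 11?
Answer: 25251/16 ≈ 1578.2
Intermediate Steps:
((42 + 49)/(29 + 3) + w(5, 1))*114 = ((42 + 49)/(29 + 3) + 11)*114 = (91/32 + 11)*114 = (443/32)*114 = 25251/16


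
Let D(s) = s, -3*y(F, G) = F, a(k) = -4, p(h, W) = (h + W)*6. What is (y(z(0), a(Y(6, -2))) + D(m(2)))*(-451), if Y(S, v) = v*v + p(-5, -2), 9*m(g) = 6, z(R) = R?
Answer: -902/3 ≈ -300.67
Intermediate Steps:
p(h, W) = 6*W + 6*h (p(h, W) = (W + h)*6 = 6*W + 6*h)
m(g) = ⅔ (m(g) = (⅑)*6 = ⅔)
Y(S, v) = -42 + v² (Y(S, v) = v*v + (6*(-2) + 6*(-5)) = v² + (-12 - 30) = v² - 42 = -42 + v²)
y(F, G) = -F/3
(y(z(0), a(Y(6, -2))) + D(m(2)))*(-451) = (-⅓*0 + ⅔)*(-451) = (0 + ⅔)*(-451) = (⅔)*(-451) = -902/3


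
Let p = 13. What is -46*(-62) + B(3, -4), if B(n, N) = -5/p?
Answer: 37071/13 ≈ 2851.6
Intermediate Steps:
B(n, N) = -5/13
-46*(-62) + B(3, -4) = -46*(-62) - 5/13 = 2852 - 5/13 = 37071/13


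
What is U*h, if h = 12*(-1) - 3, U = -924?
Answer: 13860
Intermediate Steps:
h = -15 (h = -12 - 3 = -15)
U*h = -924*(-15) = 13860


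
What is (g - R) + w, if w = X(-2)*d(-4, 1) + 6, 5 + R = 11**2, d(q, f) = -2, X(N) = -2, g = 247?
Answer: 141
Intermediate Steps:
R = 116 (R = -5 + 11**2 = -5 + 121 = 116)
w = 10 (w = -2*(-2) + 6 = 4 + 6 = 10)
(g - R) + w = (247 - 1*116) + 10 = (247 - 116) + 10 = 131 + 10 = 141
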